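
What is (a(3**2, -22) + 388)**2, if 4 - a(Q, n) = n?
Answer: 171396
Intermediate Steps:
a(Q, n) = 4 - n
(a(3**2, -22) + 388)**2 = ((4 - 1*(-22)) + 388)**2 = ((4 + 22) + 388)**2 = (26 + 388)**2 = 414**2 = 171396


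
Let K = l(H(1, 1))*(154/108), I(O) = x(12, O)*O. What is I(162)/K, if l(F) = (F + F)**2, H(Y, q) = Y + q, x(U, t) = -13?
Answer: -28431/308 ≈ -92.308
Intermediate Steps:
l(F) = 4*F**2 (l(F) = (2*F)**2 = 4*F**2)
I(O) = -13*O
K = 616/27 (K = (4*(1 + 1)**2)*(154/108) = (4*2**2)*(154*(1/108)) = (4*4)*(77/54) = 16*(77/54) = 616/27 ≈ 22.815)
I(162)/K = (-13*162)/(616/27) = -2106*27/616 = -28431/308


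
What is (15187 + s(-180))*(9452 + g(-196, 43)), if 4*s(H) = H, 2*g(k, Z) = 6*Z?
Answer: 145075502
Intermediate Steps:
g(k, Z) = 3*Z (g(k, Z) = (6*Z)/2 = 3*Z)
s(H) = H/4
(15187 + s(-180))*(9452 + g(-196, 43)) = (15187 + (¼)*(-180))*(9452 + 3*43) = (15187 - 45)*(9452 + 129) = 15142*9581 = 145075502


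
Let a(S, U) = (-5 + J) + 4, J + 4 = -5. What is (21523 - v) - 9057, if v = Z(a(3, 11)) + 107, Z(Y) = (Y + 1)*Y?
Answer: 12269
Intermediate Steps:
J = -9 (J = -4 - 5 = -9)
a(S, U) = -10 (a(S, U) = (-5 - 9) + 4 = -14 + 4 = -10)
Z(Y) = Y*(1 + Y) (Z(Y) = (1 + Y)*Y = Y*(1 + Y))
v = 197 (v = -10*(1 - 10) + 107 = -10*(-9) + 107 = 90 + 107 = 197)
(21523 - v) - 9057 = (21523 - 1*197) - 9057 = (21523 - 197) - 9057 = 21326 - 9057 = 12269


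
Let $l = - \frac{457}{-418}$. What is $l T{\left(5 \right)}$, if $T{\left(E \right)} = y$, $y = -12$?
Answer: $- \frac{2742}{209} \approx -13.12$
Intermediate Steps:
$T{\left(E \right)} = -12$
$l = \frac{457}{418}$ ($l = \left(-457\right) \left(- \frac{1}{418}\right) = \frac{457}{418} \approx 1.0933$)
$l T{\left(5 \right)} = \frac{457}{418} \left(-12\right) = - \frac{2742}{209}$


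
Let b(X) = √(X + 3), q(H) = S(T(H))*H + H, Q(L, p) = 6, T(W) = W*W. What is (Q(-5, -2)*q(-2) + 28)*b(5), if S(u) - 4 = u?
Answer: -160*√2 ≈ -226.27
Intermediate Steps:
T(W) = W²
S(u) = 4 + u
q(H) = H + H*(4 + H²) (q(H) = (4 + H²)*H + H = H*(4 + H²) + H = H + H*(4 + H²))
b(X) = √(3 + X)
(Q(-5, -2)*q(-2) + 28)*b(5) = (6*(-2*(5 + (-2)²)) + 28)*√(3 + 5) = (6*(-2*(5 + 4)) + 28)*√8 = (6*(-2*9) + 28)*(2*√2) = (6*(-18) + 28)*(2*√2) = (-108 + 28)*(2*√2) = -160*√2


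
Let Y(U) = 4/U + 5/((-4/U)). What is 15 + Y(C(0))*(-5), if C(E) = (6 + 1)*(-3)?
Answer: -9685/84 ≈ -115.30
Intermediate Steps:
C(E) = -21 (C(E) = 7*(-3) = -21)
Y(U) = 4/U - 5*U/4 (Y(U) = 4/U + 5*(-U/4) = 4/U - 5*U/4)
15 + Y(C(0))*(-5) = 15 + (4/(-21) - 5/4*(-21))*(-5) = 15 + (4*(-1/21) + 105/4)*(-5) = 15 + (-4/21 + 105/4)*(-5) = 15 + (2189/84)*(-5) = 15 - 10945/84 = -9685/84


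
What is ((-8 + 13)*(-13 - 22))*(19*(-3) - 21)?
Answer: 13650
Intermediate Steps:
((-8 + 13)*(-13 - 22))*(19*(-3) - 21) = (5*(-35))*(-57 - 21) = -175*(-78) = 13650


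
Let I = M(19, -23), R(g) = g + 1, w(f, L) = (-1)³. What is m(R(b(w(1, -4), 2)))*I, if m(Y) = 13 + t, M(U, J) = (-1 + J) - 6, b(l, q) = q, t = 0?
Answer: -390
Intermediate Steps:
w(f, L) = -1
M(U, J) = -7 + J
R(g) = 1 + g
I = -30 (I = -7 - 23 = -30)
m(Y) = 13 (m(Y) = 13 + 0 = 13)
m(R(b(w(1, -4), 2)))*I = 13*(-30) = -390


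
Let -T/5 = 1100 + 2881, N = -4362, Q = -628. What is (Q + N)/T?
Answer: 998/3981 ≈ 0.25069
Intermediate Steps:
T = -19905 (T = -5*(1100 + 2881) = -5*3981 = -19905)
(Q + N)/T = (-628 - 4362)/(-19905) = -4990*(-1/19905) = 998/3981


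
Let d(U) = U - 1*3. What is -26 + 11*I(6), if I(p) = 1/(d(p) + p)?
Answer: -223/9 ≈ -24.778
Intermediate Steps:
d(U) = -3 + U (d(U) = U - 3 = -3 + U)
I(p) = 1/(-3 + 2*p) (I(p) = 1/((-3 + p) + p) = 1/(-3 + 2*p))
-26 + 11*I(6) = -26 + 11/(-3 + 2*6) = -26 + 11/(-3 + 12) = -26 + 11/9 = -223/9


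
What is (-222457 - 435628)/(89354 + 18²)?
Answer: -658085/89678 ≈ -7.3383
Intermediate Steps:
(-222457 - 435628)/(89354 + 18²) = -658085/(89354 + 324) = -658085/89678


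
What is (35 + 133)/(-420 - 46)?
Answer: -84/233 ≈ -0.36052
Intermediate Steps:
(35 + 133)/(-420 - 46) = 168/(-466) = 168*(-1/466) = -84/233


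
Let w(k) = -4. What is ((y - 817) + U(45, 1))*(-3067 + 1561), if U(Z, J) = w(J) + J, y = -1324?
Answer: 3228864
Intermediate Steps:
U(Z, J) = -4 + J
((y - 817) + U(45, 1))*(-3067 + 1561) = ((-1324 - 817) + (-4 + 1))*(-3067 + 1561) = (-2141 - 3)*(-1506) = -2144*(-1506) = 3228864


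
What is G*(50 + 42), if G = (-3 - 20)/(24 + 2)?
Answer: -1058/13 ≈ -81.385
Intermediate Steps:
G = -23/26 ≈ -0.88461
G*(50 + 42) = -23*(50 + 42)/26 = -23/26*92 = -1058/13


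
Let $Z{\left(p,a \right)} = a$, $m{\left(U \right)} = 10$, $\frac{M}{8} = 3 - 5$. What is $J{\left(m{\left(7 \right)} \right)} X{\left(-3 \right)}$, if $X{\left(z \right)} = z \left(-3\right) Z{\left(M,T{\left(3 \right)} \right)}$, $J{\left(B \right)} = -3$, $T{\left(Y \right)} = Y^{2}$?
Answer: $-243$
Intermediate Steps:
$M = -16$ ($M = 8 \left(3 - 5\right) = 8 \left(-2\right) = -16$)
$X{\left(z \right)} = - 27 z$ ($X{\left(z \right)} = z \left(-3\right) 3^{2} = - 3 z 9 = - 27 z$)
$J{\left(m{\left(7 \right)} \right)} X{\left(-3 \right)} = - 3 \left(\left(-27\right) \left(-3\right)\right) = \left(-3\right) 81 = -243$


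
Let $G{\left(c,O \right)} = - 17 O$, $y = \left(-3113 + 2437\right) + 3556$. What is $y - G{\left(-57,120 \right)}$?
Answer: $4920$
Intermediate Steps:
$y = 2880$ ($y = -676 + 3556 = 2880$)
$y - G{\left(-57,120 \right)} = 2880 - \left(-17\right) 120 = 2880 - -2040 = 2880 + 2040 = 4920$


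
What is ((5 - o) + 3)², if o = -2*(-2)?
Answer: 16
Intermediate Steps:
o = 4
((5 - o) + 3)² = ((5 - 1*4) + 3)² = ((5 - 4) + 3)² = (1 + 3)² = 4² = 16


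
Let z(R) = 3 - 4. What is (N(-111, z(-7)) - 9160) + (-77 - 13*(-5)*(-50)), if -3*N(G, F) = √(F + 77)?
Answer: -12487 - 2*√19/3 ≈ -12490.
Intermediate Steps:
z(R) = -1
N(G, F) = -√(77 + F)/3 (N(G, F) = -√(F + 77)/3 = -√(77 + F)/3)
(N(-111, z(-7)) - 9160) + (-77 - 13*(-5)*(-50)) = (-√(77 - 1)/3 - 9160) + (-77 - 13*(-5)*(-50)) = (-2*√19/3 - 9160) + (-77 + 65*(-50)) = (-2*√19/3 - 9160) + (-77 - 3250) = (-2*√19/3 - 9160) - 3327 = (-9160 - 2*√19/3) - 3327 = -12487 - 2*√19/3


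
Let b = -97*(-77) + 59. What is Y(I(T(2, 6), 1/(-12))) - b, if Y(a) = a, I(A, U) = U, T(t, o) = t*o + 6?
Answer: -90337/12 ≈ -7528.1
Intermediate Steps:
T(t, o) = 6 + o*t (T(t, o) = o*t + 6 = 6 + o*t)
b = 7528 (b = 7469 + 59 = 7528)
Y(I(T(2, 6), 1/(-12))) - b = 1/(-12) - 1*7528 = -1/12 - 7528 = -90337/12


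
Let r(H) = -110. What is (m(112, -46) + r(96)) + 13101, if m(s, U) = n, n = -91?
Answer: 12900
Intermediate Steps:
m(s, U) = -91
(m(112, -46) + r(96)) + 13101 = (-91 - 110) + 13101 = -201 + 13101 = 12900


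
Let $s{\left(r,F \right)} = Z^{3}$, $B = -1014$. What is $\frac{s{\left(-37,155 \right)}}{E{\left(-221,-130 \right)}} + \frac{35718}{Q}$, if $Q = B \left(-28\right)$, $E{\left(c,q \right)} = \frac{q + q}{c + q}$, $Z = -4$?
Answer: $- \frac{2014459}{23660} \approx -85.142$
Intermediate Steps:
$E{\left(c,q \right)} = \frac{2 q}{c + q}$
$Q = 28392$ ($Q = \left(-1014\right) \left(-28\right) = 28392$)
$s{\left(r,F \right)} = -64$ ($s{\left(r,F \right)} = \left(-4\right)^{3} = -64$)
$\frac{s{\left(-37,155 \right)}}{E{\left(-221,-130 \right)}} + \frac{35718}{Q} = - \frac{64}{2 \left(-130\right) \frac{1}{-221 - 130}} + \frac{35718}{28392} = - \frac{64}{2 \left(-130\right) \frac{1}{-351}} + 35718 \cdot \frac{1}{28392} = - \frac{64}{2 \left(-130\right) \left(- \frac{1}{351}\right)} + \frac{5953}{4732} = - \frac{64}{\frac{20}{27}} + \frac{5953}{4732} = \left(-64\right) \frac{27}{20} + \frac{5953}{4732} = - \frac{432}{5} + \frac{5953}{4732} = - \frac{2014459}{23660}$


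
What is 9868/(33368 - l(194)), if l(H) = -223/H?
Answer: 1914392/6473615 ≈ 0.29572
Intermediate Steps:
9868/(33368 - l(194)) = 9868/(33368 - (-223)/194) = 9868/(33368 - 1*(-223/194)) = 9868/(33368 + 223/194) = 9868/(6473615/194) = 9868*(194/6473615) = 1914392/6473615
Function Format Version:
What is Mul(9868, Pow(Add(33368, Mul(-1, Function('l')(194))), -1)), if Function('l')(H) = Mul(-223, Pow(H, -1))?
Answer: Rational(1914392, 6473615) ≈ 0.29572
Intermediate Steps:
Mul(9868, Pow(Add(33368, Mul(-1, Function('l')(194))), -1)) = Mul(9868, Pow(Add(33368, Mul(-1, Mul(-223, Pow(194, -1)))), -1)) = Mul(9868, Pow(Add(33368, Mul(-1, Mul(-223, Rational(1, 194)))), -1)) = Mul(9868, Pow(Add(33368, Mul(-1, Rational(-223, 194))), -1)) = Mul(9868, Pow(Add(33368, Rational(223, 194)), -1)) = Mul(9868, Pow(Rational(6473615, 194), -1)) = Mul(9868, Rational(194, 6473615)) = Rational(1914392, 6473615)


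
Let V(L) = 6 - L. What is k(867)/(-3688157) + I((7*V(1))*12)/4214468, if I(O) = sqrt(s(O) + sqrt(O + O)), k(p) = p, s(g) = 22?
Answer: -867/3688157 + sqrt(22 + 2*sqrt(210))/4214468 ≈ -0.00023338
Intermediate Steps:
I(O) = sqrt(22 + sqrt(2)*sqrt(O)) (I(O) = sqrt(22 + sqrt(O + O)) = sqrt(22 + sqrt(2*O)) = sqrt(22 + sqrt(2)*sqrt(O)))
k(867)/(-3688157) + I((7*V(1))*12)/4214468 = 867/(-3688157) + sqrt(22 + sqrt(2)*sqrt((7*(6 - 1*1))*12))/4214468 = 867*(-1/3688157) + sqrt(22 + sqrt(2)*sqrt((7*(6 - 1))*12))*(1/4214468) = -867/3688157 + sqrt(22 + sqrt(2)*sqrt((7*5)*12))*(1/4214468) = -867/3688157 + sqrt(22 + sqrt(2)*sqrt(35*12))*(1/4214468) = -867/3688157 + sqrt(22 + sqrt(2)*sqrt(420))*(1/4214468) = -867/3688157 + sqrt(22 + sqrt(2)*(2*sqrt(105)))*(1/4214468) = -867/3688157 + sqrt(22 + 2*sqrt(210))*(1/4214468) = -867/3688157 + sqrt(22 + 2*sqrt(210))/4214468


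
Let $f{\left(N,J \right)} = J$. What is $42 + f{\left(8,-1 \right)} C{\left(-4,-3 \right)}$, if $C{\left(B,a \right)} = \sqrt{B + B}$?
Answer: $42 - 2 i \sqrt{2} \approx 42.0 - 2.8284 i$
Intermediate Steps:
$C{\left(B,a \right)} = \sqrt{2} \sqrt{B}$ ($C{\left(B,a \right)} = \sqrt{2 B} = \sqrt{2} \sqrt{B}$)
$42 + f{\left(8,-1 \right)} C{\left(-4,-3 \right)} = 42 - \sqrt{2} \sqrt{-4} = 42 - \sqrt{2} \cdot 2 i = 42 - 2 i \sqrt{2}$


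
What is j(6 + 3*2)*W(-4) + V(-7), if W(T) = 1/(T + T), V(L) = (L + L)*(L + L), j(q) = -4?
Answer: 393/2 ≈ 196.50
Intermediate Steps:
V(L) = 4*L**2 (V(L) = (2*L)*(2*L) = 4*L**2)
W(T) = 1/(2*T)
j(6 + 3*2)*W(-4) + V(-7) = -2/(-4) + 4*(-7)**2 = -2*(-1)/4 + 4*49 = -4*(-1/8) + 196 = 1/2 + 196 = 393/2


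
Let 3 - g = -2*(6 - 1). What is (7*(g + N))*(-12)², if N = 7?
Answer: 20160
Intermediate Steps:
g = 13 (g = 3 - (-2)*(6 - 1) = 3 - (-2)*5 = 3 - 1*(-10) = 3 + 10 = 13)
(7*(g + N))*(-12)² = (7*(13 + 7))*(-12)² = (7*20)*144 = 140*144 = 20160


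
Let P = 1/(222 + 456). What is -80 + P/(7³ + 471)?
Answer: -44151359/551892 ≈ -80.000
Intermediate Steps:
P = 1/678 ≈ 0.0014749
-80 + P/(7³ + 471) = -80 + (1/678)/(7³ + 471) = -80 + (1/678)/(343 + 471) = -80 + (1/678)/814 = -80 + (1/814)*(1/678) = -80 + 1/551892 = -44151359/551892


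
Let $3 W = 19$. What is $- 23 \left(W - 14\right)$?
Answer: $\frac{529}{3} \approx 176.33$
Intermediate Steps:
$W = \frac{19}{3}$ ($W = \frac{1}{3} \cdot 19 = \frac{19}{3} \approx 6.3333$)
$- 23 \left(W - 14\right) = - 23 \left(\frac{19}{3} - 14\right) = \left(-23\right) \left(- \frac{23}{3}\right) = \frac{529}{3}$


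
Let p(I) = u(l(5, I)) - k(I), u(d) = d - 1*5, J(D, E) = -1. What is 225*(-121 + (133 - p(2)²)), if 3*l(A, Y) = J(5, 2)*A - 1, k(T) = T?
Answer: -15525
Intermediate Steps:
l(A, Y) = -⅓ - A/3 (l(A, Y) = (-A - 1)/3 = (-1 - A)/3 = -⅓ - A/3)
u(d) = -5 + d (u(d) = d - 5 = -5 + d)
p(I) = -7 - I (p(I) = (-5 + (-⅓ - ⅓*5)) - I = (-5 + (-⅓ - 5/3)) - I = (-5 - 2) - I = -7 - I)
225*(-121 + (133 - p(2)²)) = 225*(-121 + (133 - (-7 - 1*2)²)) = 225*(-121 + (133 - (-7 - 2)²)) = 225*(-121 + (133 - 1*(-9)²)) = 225*(-121 + (133 - 1*81)) = 225*(-121 + (133 - 81)) = 225*(-121 + 52) = 225*(-69) = -15525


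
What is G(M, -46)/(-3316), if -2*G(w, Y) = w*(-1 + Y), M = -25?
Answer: 1175/6632 ≈ 0.17717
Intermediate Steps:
G(w, Y) = -w*(-1 + Y)/2
G(M, -46)/(-3316) = ((½)*(-25)*(1 - 1*(-46)))/(-3316) = ((½)*(-25)*(1 + 46))*(-1/3316) = ((½)*(-25)*47)*(-1/3316) = -1175/2*(-1/3316) = 1175/6632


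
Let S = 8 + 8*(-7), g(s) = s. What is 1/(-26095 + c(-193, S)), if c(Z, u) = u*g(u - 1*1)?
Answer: -1/23743 ≈ -4.2118e-5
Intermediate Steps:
S = -48 (S = 8 - 56 = -48)
c(Z, u) = u*(-1 + u) (c(Z, u) = u*(u - 1*1) = u*(u - 1) = u*(-1 + u))
1/(-26095 + c(-193, S)) = 1/(-26095 - 48*(-1 - 48)) = 1/(-26095 - 48*(-49)) = 1/(-26095 + 2352) = 1/(-23743) = -1/23743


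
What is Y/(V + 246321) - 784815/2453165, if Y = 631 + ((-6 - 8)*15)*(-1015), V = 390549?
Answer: 5333681/338536770 ≈ 0.015755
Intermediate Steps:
Y = 213781 (Y = 631 - 14*15*(-1015) = 631 - 210*(-1015) = 631 + 213150 = 213781)
Y/(V + 246321) - 784815/2453165 = 213781/(390549 + 246321) - 784815/2453165 = 213781/636870 - 784815*1/2453165 = 213781*(1/636870) - 156963/490633 = 3011/8970 - 156963/490633 = 5333681/338536770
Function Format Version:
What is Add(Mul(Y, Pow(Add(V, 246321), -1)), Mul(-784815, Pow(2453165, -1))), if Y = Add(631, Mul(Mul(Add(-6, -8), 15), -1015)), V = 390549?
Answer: Rational(5333681, 338536770) ≈ 0.015755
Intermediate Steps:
Y = 213781 (Y = Add(631, Mul(Mul(-14, 15), -1015)) = Add(631, Mul(-210, -1015)) = Add(631, 213150) = 213781)
Add(Mul(Y, Pow(Add(V, 246321), -1)), Mul(-784815, Pow(2453165, -1))) = Add(Mul(213781, Pow(Add(390549, 246321), -1)), Mul(-784815, Pow(2453165, -1))) = Add(Mul(213781, Pow(636870, -1)), Mul(-784815, Rational(1, 2453165))) = Add(Mul(213781, Rational(1, 636870)), Rational(-156963, 490633)) = Add(Rational(3011, 8970), Rational(-156963, 490633)) = Rational(5333681, 338536770)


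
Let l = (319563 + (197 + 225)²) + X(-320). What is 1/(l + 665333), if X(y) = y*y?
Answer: 1/1265380 ≈ 7.9028e-7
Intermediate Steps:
X(y) = y²
l = 600047 (l = (319563 + (197 + 225)²) + (-320)² = (319563 + 422²) + 102400 = (319563 + 178084) + 102400 = 497647 + 102400 = 600047)
1/(l + 665333) = 1/(600047 + 665333) = 1/1265380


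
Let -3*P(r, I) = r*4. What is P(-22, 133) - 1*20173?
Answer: -60431/3 ≈ -20144.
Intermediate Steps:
P(r, I) = -4*r/3 (P(r, I) = -r*4/3 = -4*r/3)
P(-22, 133) - 1*20173 = -4/3*(-22) - 1*20173 = 88/3 - 20173 = -60431/3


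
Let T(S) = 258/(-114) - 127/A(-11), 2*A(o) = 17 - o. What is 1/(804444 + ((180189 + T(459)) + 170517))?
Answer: 266/307266885 ≈ 8.6570e-7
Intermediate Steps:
A(o) = 17/2 - o/2 (A(o) = (17 - o)/2 = 17/2 - o/2)
T(S) = -3015/266 (T(S) = 258/(-114) - 127/(17/2 - 1/2*(-11)) = 258*(-1/114) - 127/(17/2 + 11/2) = -43/19 - 127/14 = -3015/266)
1/(804444 + ((180189 + T(459)) + 170517)) = 1/(804444 + ((180189 - 3015/266) + 170517)) = 1/(804444 + (47927259/266 + 170517)) = 1/(804444 + 93284781/266) = 1/(307266885/266) = 266/307266885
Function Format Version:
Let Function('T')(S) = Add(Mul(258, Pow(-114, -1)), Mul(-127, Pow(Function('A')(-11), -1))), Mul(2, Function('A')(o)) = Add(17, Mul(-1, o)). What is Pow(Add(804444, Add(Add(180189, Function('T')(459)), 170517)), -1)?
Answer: Rational(266, 307266885) ≈ 8.6570e-7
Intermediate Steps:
Function('A')(o) = Add(Rational(17, 2), Mul(Rational(-1, 2), o)) (Function('A')(o) = Mul(Rational(1, 2), Add(17, Mul(-1, o))) = Add(Rational(17, 2), Mul(Rational(-1, 2), o)))
Function('T')(S) = Rational(-3015, 266) (Function('T')(S) = Add(Mul(258, Pow(-114, -1)), Mul(-127, Pow(Add(Rational(17, 2), Mul(Rational(-1, 2), -11)), -1))) = Add(Mul(258, Rational(-1, 114)), Mul(-127, Pow(Add(Rational(17, 2), Rational(11, 2)), -1))) = Add(Rational(-43, 19), Mul(-127, Pow(14, -1))) = Add(Rational(-43, 19), Mul(-127, Rational(1, 14))) = Add(Rational(-43, 19), Rational(-127, 14)) = Rational(-3015, 266))
Pow(Add(804444, Add(Add(180189, Function('T')(459)), 170517)), -1) = Pow(Add(804444, Add(Add(180189, Rational(-3015, 266)), 170517)), -1) = Pow(Add(804444, Add(Rational(47927259, 266), 170517)), -1) = Pow(Add(804444, Rational(93284781, 266)), -1) = Pow(Rational(307266885, 266), -1) = Rational(266, 307266885)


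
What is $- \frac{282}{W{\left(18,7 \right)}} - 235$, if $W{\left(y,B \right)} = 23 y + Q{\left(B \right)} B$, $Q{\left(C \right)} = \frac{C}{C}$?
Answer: $- \frac{99217}{421} \approx -235.67$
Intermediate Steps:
$Q{\left(C \right)} = 1$
$W{\left(y,B \right)} = B + 23 y$ ($W{\left(y,B \right)} = 23 y + 1 B = 23 y + B = B + 23 y$)
$- \frac{282}{W{\left(18,7 \right)}} - 235 = - \frac{282}{7 + 23 \cdot 18} - 235 = - \frac{282}{7 + 414} - 235 = - \frac{282}{421} - 235 = - \frac{99217}{421}$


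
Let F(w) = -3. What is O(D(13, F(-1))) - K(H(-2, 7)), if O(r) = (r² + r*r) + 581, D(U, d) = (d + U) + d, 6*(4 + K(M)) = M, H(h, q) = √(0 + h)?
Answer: 683 - I*√2/6 ≈ 683.0 - 0.2357*I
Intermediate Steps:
H(h, q) = √h
K(M) = -4 + M/6
D(U, d) = U + 2*d (D(U, d) = (U + d) + d = U + 2*d)
O(r) = 581 + 2*r² (O(r) = (r² + r²) + 581 = 2*r² + 581 = 581 + 2*r²)
O(D(13, F(-1))) - K(H(-2, 7)) = (581 + 2*(13 + 2*(-3))²) - (-4 + √(-2)/6) = (581 + 2*(13 - 6)²) - (-4 + (I*√2)/6) = (581 + 2*7²) - (-4 + I*√2/6) = (581 + 2*49) + (4 - I*√2/6) = (581 + 98) + (4 - I*√2/6) = 679 + (4 - I*√2/6) = 683 - I*√2/6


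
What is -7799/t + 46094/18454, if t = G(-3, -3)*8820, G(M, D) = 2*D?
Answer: 1291608613/488292840 ≈ 2.6452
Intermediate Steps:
t = -52920 (t = (2*(-3))*8820 = -6*8820 = -52920)
-7799/t + 46094/18454 = -7799/(-52920) + 46094/18454 = -7799*(-1/52920) + 46094*(1/18454) = 7799/52920 + 23047/9227 = 1291608613/488292840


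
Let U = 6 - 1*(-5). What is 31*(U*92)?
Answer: 31372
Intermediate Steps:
U = 11 (U = 6 + 5 = 11)
31*(U*92) = 31*(11*92) = 31*1012 = 31372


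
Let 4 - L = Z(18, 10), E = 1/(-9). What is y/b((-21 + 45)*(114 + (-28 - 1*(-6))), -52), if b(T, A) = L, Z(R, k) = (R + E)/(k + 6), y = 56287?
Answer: 8105328/415 ≈ 19531.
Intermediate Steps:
E = -1/9 ≈ -0.11111
Z(R, k) = (-1/9 + R)/(6 + k) (Z(R, k) = (R - 1/9)/(k + 6) = (-1/9 + R)/(6 + k))
L = 415/144 (L = 4 - (-1/9 + 18)/(6 + 10) = 4 - 161/(16*9) = 4 - 1*161/144 = 4 - 161/144 = 415/144 ≈ 2.8819)
b(T, A) = 415/144
y/b((-21 + 45)*(114 + (-28 - 1*(-6))), -52) = 56287/(415/144) = 56287*(144/415) = 8105328/415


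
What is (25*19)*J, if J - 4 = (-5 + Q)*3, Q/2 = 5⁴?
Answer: 1776025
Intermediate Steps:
Q = 1250 (Q = 2*5⁴ = 2*625 = 1250)
J = 3739 (J = 4 + (-5 + 1250)*3 = 4 + 1245*3 = 4 + 3735 = 3739)
(25*19)*J = (25*19)*3739 = 475*3739 = 1776025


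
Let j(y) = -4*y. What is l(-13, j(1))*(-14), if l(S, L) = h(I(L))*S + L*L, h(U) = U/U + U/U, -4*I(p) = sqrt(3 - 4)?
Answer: 140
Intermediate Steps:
I(p) = -I/4 (I(p) = -sqrt(3 - 4)/4 = -I/4)
h(U) = 2 (h(U) = 1 + 1 = 2)
l(S, L) = L**2 + 2*S (l(S, L) = 2*S + L*L = 2*S + L**2 = L**2 + 2*S)
l(-13, j(1))*(-14) = ((-4*1)**2 + 2*(-13))*(-14) = ((-4)**2 - 26)*(-14) = (16 - 26)*(-14) = -10*(-14) = 140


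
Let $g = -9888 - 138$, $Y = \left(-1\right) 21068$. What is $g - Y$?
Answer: $11042$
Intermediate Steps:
$Y = -21068$
$g = -10026$ ($g = -9888 - 138 = -10026$)
$g - Y = -10026 - -21068 = -10026 + 21068 = 11042$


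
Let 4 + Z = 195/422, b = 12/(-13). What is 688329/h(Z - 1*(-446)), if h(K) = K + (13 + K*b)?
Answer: 290474838/19849 ≈ 14634.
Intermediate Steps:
b = -12/13 (b = 12*(-1/13) = -12/13 ≈ -0.92308)
Z = -1493/422 (Z = -4 + 195/422 = -1493/422 ≈ -3.5379)
h(K) = 13 + K/13 (h(K) = K + (13 + K*(-12/13)) = K + (13 - 12*K/13) = 13 + K/13)
688329/h(Z - 1*(-446)) = 688329/(13 + (-1493/422 - 1*(-446))/13) = 688329/(13 + (-1493/422 + 446)/13) = 688329/(13 + (1/13)*(186719/422)) = 688329/(13 + 14363/422) = 688329/(19849/422) = 688329*(422/19849) = 290474838/19849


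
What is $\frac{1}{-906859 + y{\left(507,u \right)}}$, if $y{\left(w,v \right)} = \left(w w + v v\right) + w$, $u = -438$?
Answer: $- \frac{1}{457459} \approx -2.186 \cdot 10^{-6}$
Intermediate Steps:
$y{\left(w,v \right)} = w + v^{2} + w^{2}$ ($y{\left(w,v \right)} = \left(w^{2} + v^{2}\right) + w = \left(v^{2} + w^{2}\right) + w = w + v^{2} + w^{2}$)
$\frac{1}{-906859 + y{\left(507,u \right)}} = \frac{1}{-906859 + \left(507 + \left(-438\right)^{2} + 507^{2}\right)} = \frac{1}{-906859 + \left(507 + 191844 + 257049\right)} = \frac{1}{-906859 + 449400} = \frac{1}{-457459} = - \frac{1}{457459}$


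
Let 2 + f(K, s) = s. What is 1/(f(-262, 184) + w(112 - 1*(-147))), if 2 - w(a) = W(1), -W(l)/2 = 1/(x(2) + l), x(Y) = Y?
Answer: 3/554 ≈ 0.0054152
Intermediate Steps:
f(K, s) = -2 + s
W(l) = -2/(2 + l)
w(a) = 8/3 (w(a) = 2 - (-2)/(2 + 1) = 2 - (-2)/3 = 2 - 1*(-⅔) = 2 + ⅔ = 8/3)
1/(f(-262, 184) + w(112 - 1*(-147))) = 1/((-2 + 184) + 8/3) = 1/(182 + 8/3) = 1/(554/3) = 3/554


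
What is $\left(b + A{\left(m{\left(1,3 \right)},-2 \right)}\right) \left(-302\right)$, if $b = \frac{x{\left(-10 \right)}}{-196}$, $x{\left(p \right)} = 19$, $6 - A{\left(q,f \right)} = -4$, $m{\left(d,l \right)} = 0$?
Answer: $- \frac{293091}{98} \approx -2990.7$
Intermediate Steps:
$A{\left(q,f \right)} = 10$ ($A{\left(q,f \right)} = 6 - -4 = 6 + 4 = 10$)
$b = - \frac{19}{196}$ ($b = \frac{19}{-196} = 19 \left(- \frac{1}{196}\right) = - \frac{19}{196} \approx -0.096939$)
$\left(b + A{\left(m{\left(1,3 \right)},-2 \right)}\right) \left(-302\right) = \left(- \frac{19}{196} + 10\right) \left(-302\right) = \frac{1941}{196} \left(-302\right) = - \frac{293091}{98}$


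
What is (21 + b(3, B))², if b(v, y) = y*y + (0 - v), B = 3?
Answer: 729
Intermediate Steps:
b(v, y) = y² - v
(21 + b(3, B))² = (21 + (3² - 1*3))² = (21 + (9 - 3))² = (21 + 6)² = 27² = 729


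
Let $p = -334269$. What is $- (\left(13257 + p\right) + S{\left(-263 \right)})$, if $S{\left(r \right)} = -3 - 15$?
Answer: $321030$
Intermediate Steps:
$S{\left(r \right)} = -18$ ($S{\left(r \right)} = -3 - 15 = -18$)
$- (\left(13257 + p\right) + S{\left(-263 \right)}) = - (\left(13257 - 334269\right) - 18) = - (-321012 - 18) = \left(-1\right) \left(-321030\right) = 321030$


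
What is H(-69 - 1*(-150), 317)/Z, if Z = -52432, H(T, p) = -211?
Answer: 211/52432 ≈ 0.0040243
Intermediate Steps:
H(-69 - 1*(-150), 317)/Z = -211/(-52432) = -211*(-1/52432) = 211/52432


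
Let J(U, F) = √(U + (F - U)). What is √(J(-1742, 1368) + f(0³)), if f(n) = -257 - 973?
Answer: √(-1230 + 6*√38) ≈ 34.54*I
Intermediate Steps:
J(U, F) = √F
f(n) = -1230
√(J(-1742, 1368) + f(0³)) = √(√1368 - 1230) = √(6*√38 - 1230) = √(-1230 + 6*√38)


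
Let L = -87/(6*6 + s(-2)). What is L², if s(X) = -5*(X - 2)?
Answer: 7569/3136 ≈ 2.4136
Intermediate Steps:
s(X) = 10 - 5*X (s(X) = -5*(-2 + X) = 10 - 5*X)
L = -87/56 (L = -87/(6*6 + (10 - 5*(-2))) = -87/(36 + (10 + 10)) = -87/(36 + 20) = -87/56 ≈ -1.5536)
L² = (-87/56)² = 7569/3136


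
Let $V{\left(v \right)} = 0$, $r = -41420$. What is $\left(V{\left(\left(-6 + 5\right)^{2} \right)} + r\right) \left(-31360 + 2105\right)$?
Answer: $1211742100$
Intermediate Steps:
$\left(V{\left(\left(-6 + 5\right)^{2} \right)} + r\right) \left(-31360 + 2105\right) = \left(0 - 41420\right) \left(-31360 + 2105\right) = \left(-41420\right) \left(-29255\right) = 1211742100$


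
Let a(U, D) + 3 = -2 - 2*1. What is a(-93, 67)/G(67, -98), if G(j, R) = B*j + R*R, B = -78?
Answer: -7/4378 ≈ -0.0015989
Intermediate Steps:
a(U, D) = -7 (a(U, D) = -3 + (-2 - 2*1) = -3 + (-2 - 2) = -3 - 4 = -7)
G(j, R) = R² - 78*j (G(j, R) = -78*j + R*R = -78*j + R² = R² - 78*j)
a(-93, 67)/G(67, -98) = -7/((-98)² - 78*67) = -7/(9604 - 5226) = -7/4378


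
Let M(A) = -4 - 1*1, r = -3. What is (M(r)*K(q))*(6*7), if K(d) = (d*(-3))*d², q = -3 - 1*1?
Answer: -40320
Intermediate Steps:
q = -4 (q = -3 - 1 = -4)
K(d) = -3*d³ (K(d) = (-3*d)*d² = -3*d³)
M(A) = -5 (M(A) = -4 - 1 = -5)
(M(r)*K(q))*(6*7) = (-(-15)*(-4)³)*(6*7) = -(-15)*(-64)*42 = -5*192*42 = -960*42 = -40320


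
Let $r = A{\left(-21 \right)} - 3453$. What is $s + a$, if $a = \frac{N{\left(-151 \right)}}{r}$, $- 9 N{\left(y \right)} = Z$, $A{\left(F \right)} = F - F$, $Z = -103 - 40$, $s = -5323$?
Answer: $- \frac{165423014}{31077} \approx -5323.0$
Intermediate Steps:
$Z = -143$
$A{\left(F \right)} = 0$
$N{\left(y \right)} = \frac{143}{9}$ ($N{\left(y \right)} = \left(- \frac{1}{9}\right) \left(-143\right) = \frac{143}{9}$)
$r = -3453$ ($r = 0 - 3453 = -3453$)
$a = - \frac{143}{31077}$ ($a = \frac{143}{9 \left(-3453\right)} = \frac{143}{9} \left(- \frac{1}{3453}\right) = - \frac{143}{31077} \approx -0.0046015$)
$s + a = -5323 - \frac{143}{31077} = - \frac{165423014}{31077}$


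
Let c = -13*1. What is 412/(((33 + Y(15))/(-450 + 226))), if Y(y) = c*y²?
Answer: 23072/723 ≈ 31.911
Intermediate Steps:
c = -13
Y(y) = -13*y²
412/(((33 + Y(15))/(-450 + 226))) = 412/(((33 - 13*15²)/(-450 + 226))) = 412/(((33 - 13*225)/(-224))) = 412/(((33 - 2925)*(-1/224))) = 412/((-2892*(-1/224))) = 412/(723/56) = 412*(56/723) = 23072/723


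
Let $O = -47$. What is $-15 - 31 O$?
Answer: $1442$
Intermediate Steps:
$-15 - 31 O = -15 - -1457 = -15 + 1457 = 1442$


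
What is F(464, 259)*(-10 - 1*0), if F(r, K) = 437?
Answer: -4370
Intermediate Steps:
F(464, 259)*(-10 - 1*0) = 437*(-10 - 1*0) = 437*(-10 + 0) = 437*(-10) = -4370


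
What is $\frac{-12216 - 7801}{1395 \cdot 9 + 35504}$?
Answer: $- \frac{20017}{48059} \approx -0.41651$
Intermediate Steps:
$\frac{-12216 - 7801}{1395 \cdot 9 + 35504} = - \frac{20017}{12555 + 35504} = - \frac{20017}{48059}$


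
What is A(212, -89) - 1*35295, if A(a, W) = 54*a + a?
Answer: -23635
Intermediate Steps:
A(a, W) = 55*a
A(212, -89) - 1*35295 = 55*212 - 1*35295 = 11660 - 35295 = -23635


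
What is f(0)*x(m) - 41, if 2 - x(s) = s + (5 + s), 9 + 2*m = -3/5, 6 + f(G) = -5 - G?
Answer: -568/5 ≈ -113.60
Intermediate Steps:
f(G) = -11 - G (f(G) = -6 + (-5 - G) = -11 - G)
m = -24/5 (m = -9/2 + (-3/5)/2 = -9/2 + (-3*⅕)/2 = -9/2 + (½)*(-⅗) = -9/2 - 3/10 = -24/5 ≈ -4.8000)
x(s) = -3 - 2*s (x(s) = 2 - (s + (5 + s)) = 2 - (5 + 2*s) = 2 + (-5 - 2*s) = -3 - 2*s)
f(0)*x(m) - 41 = (-11 - 1*0)*(-3 - 2*(-24/5)) - 41 = (-11 + 0)*(-3 + 48/5) - 41 = -11*33/5 - 41 = -363/5 - 41 = -568/5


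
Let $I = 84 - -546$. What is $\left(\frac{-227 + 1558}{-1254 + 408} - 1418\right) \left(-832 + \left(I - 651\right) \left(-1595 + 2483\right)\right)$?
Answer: $\frac{11697340660}{423} \approx 2.7653 \cdot 10^{7}$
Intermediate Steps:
$I = 630$ ($I = 84 + 546 = 630$)
$\left(\frac{-227 + 1558}{-1254 + 408} - 1418\right) \left(-832 + \left(I - 651\right) \left(-1595 + 2483\right)\right) = \left(\frac{-227 + 1558}{-1254 + 408} - 1418\right) \left(-832 + \left(630 - 651\right) \left(-1595 + 2483\right)\right) = \left(\frac{1331}{-846} - 1418\right) \left(-832 - 18648\right) = \left(1331 \left(- \frac{1}{846}\right) - 1418\right) \left(-832 - 18648\right) = \left(- \frac{1331}{846} - 1418\right) \left(-19480\right) = \left(- \frac{1200959}{846}\right) \left(-19480\right) = \frac{11697340660}{423}$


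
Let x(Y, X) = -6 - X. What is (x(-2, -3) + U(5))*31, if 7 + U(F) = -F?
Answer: -465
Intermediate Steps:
U(F) = -7 - F
(x(-2, -3) + U(5))*31 = ((-6 - 1*(-3)) + (-7 - 1*5))*31 = ((-6 + 3) + (-7 - 5))*31 = (-3 - 12)*31 = -15*31 = -465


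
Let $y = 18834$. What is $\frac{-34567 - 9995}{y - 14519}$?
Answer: $- \frac{44562}{4315} \approx -10.327$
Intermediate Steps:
$\frac{-34567 - 9995}{y - 14519} = \frac{-34567 - 9995}{18834 - 14519} = - \frac{44562}{4315}$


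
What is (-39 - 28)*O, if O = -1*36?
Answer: 2412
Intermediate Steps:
O = -36
(-39 - 28)*O = (-39 - 28)*(-36) = -67*(-36) = 2412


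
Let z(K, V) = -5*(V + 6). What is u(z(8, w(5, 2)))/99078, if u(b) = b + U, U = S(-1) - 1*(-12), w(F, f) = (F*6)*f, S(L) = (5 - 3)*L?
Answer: -160/49539 ≈ -0.0032298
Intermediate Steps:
S(L) = 2*L
w(F, f) = 6*F*f (w(F, f) = (6*F)*f = 6*F*f)
U = 10 (U = 2*(-1) - 1*(-12) = -2 + 12 = 10)
z(K, V) = -30 - 5*V (z(K, V) = -5*(6 + V) = -30 - 5*V)
u(b) = 10 + b (u(b) = b + 10 = 10 + b)
u(z(8, w(5, 2)))/99078 = (10 + (-30 - 30*5*2))/99078 = (10 + (-30 - 5*60))*(1/99078) = (10 + (-30 - 300))*(1/99078) = (10 - 330)*(1/99078) = -320*1/99078 = -160/49539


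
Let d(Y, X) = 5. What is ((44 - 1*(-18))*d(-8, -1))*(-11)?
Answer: -3410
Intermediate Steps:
((44 - 1*(-18))*d(-8, -1))*(-11) = ((44 - 1*(-18))*5)*(-11) = ((44 + 18)*5)*(-11) = (62*5)*(-11) = 310*(-11) = -3410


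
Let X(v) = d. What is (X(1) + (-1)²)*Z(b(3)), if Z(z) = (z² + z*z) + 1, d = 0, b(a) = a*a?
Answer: 163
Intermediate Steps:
b(a) = a²
Z(z) = 1 + 2*z² (Z(z) = (z² + z²) + 1 = 2*z² + 1 = 1 + 2*z²)
X(v) = 0
(X(1) + (-1)²)*Z(b(3)) = (0 + (-1)²)*(1 + 2*(3²)²) = (0 + 1)*(1 + 2*9²) = 1*(1 + 2*81) = 1*(1 + 162) = 1*163 = 163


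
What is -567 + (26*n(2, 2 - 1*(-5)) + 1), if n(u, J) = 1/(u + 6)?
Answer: -2251/4 ≈ -562.75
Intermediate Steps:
n(u, J) = 1/(6 + u)
-567 + (26*n(2, 2 - 1*(-5)) + 1) = -567 + (26/(6 + 2) + 1) = -567 + (26/8 + 1) = -567 + (26*(⅛) + 1) = -567 + (13/4 + 1) = -567 + 17/4 = -2251/4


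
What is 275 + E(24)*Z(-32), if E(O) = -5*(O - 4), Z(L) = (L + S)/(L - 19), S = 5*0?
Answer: 10825/51 ≈ 212.25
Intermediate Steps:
S = 0
Z(L) = L/(-19 + L) (Z(L) = (L + 0)/(L - 19) = L/(-19 + L))
E(O) = 20 - 5*O (E(O) = -5*(-4 + O) = 20 - 5*O)
275 + E(24)*Z(-32) = 275 + (20 - 5*24)*(-32/(-19 - 32)) = 275 + (20 - 120)*(-32/(-51)) = 275 - (-3200)*(-1)/51 = 275 - 100*32/51 = 275 - 3200/51 = 10825/51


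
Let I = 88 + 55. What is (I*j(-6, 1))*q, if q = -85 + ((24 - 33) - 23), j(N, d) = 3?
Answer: -50193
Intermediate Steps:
q = -117 (q = -85 + (-9 - 23) = -85 - 32 = -117)
I = 143
(I*j(-6, 1))*q = (143*3)*(-117) = 429*(-117) = -50193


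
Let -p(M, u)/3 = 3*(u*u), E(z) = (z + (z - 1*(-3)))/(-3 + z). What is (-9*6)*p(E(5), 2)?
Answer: 1944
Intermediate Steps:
E(z) = (3 + 2*z)/(-3 + z) (E(z) = (z + (z + 3))/(-3 + z) = (z + (3 + z))/(-3 + z) = (3 + 2*z)/(-3 + z))
p(M, u) = -9*u² (p(M, u) = -9*u*u = -9*u²)
(-9*6)*p(E(5), 2) = (-9*6)*(-9*2²) = -(-486)*4 = -54*(-36) = 1944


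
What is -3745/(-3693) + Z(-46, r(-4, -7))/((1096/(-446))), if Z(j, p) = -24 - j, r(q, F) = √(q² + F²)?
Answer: -8032799/1011882 ≈ -7.9385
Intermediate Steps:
r(q, F) = √(F² + q²)
-3745/(-3693) + Z(-46, r(-4, -7))/((1096/(-446))) = -3745/(-3693) + (-24 - 1*(-46))/((1096/(-446))) = -3745*(-1/3693) + (-24 + 46)/((1096*(-1/446))) = 3745/3693 + 22/(-548/223) = 3745/3693 + 22*(-223/548) = 3745/3693 - 2453/274 = -8032799/1011882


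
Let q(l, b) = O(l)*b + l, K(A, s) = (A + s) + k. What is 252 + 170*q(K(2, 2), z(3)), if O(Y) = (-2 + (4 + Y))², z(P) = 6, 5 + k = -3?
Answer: 3652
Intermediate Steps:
k = -8 (k = -5 - 3 = -8)
O(Y) = (2 + Y)²
K(A, s) = -8 + A + s (K(A, s) = (A + s) - 8 = -8 + A + s)
q(l, b) = l + b*(2 + l)² (q(l, b) = (2 + l)²*b + l = b*(2 + l)² + l = l + b*(2 + l)²)
252 + 170*q(K(2, 2), z(3)) = 252 + 170*((-8 + 2 + 2) + 6*(2 + (-8 + 2 + 2))²) = 252 + 170*(-4 + 6*(2 - 4)²) = 252 + 170*(-4 + 6*(-2)²) = 252 + 170*(-4 + 6*4) = 252 + 170*(-4 + 24) = 252 + 170*20 = 252 + 3400 = 3652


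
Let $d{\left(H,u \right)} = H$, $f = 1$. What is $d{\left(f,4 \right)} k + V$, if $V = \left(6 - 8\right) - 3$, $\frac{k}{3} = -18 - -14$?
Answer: $-17$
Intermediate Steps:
$k = -12$ ($k = 3 \left(-18 - -14\right) = 3 \left(-18 + 14\right) = 3 \left(-4\right) = -12$)
$V = -5$ ($V = -2 - 3 = -5$)
$d{\left(f,4 \right)} k + V = 1 \left(-12\right) - 5 = -12 - 5 = -17$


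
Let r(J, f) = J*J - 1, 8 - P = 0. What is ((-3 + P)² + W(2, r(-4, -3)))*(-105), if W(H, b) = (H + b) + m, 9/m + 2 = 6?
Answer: -18585/4 ≈ -4646.3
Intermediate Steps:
P = 8 (P = 8 - 1*0 = 8 + 0 = 8)
m = 9/4 (m = 9/(-2 + 6) = 9/4 ≈ 2.2500)
r(J, f) = -1 + J² (r(J, f) = J² - 1 = -1 + J²)
W(H, b) = 9/4 + H + b (W(H, b) = (H + b) + 9/4 = 9/4 + H + b)
((-3 + P)² + W(2, r(-4, -3)))*(-105) = ((-3 + 8)² + (9/4 + 2 + (-1 + (-4)²)))*(-105) = (5² + (9/4 + 2 + (-1 + 16)))*(-105) = (25 + (9/4 + 2 + 15))*(-105) = (25 + 77/4)*(-105) = (177/4)*(-105) = -18585/4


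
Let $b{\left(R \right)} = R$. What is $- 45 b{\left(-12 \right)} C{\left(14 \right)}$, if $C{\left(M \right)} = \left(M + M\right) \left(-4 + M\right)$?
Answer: $151200$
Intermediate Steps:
$C{\left(M \right)} = 2 M \left(-4 + M\right)$
$- 45 b{\left(-12 \right)} C{\left(14 \right)} = \left(-45\right) \left(-12\right) 2 \cdot 14 \left(-4 + 14\right) = 540 \cdot 2 \cdot 14 \cdot 10 = 540 \cdot 280 = 151200$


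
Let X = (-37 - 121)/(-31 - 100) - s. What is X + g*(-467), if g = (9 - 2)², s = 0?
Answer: -2997515/131 ≈ -22882.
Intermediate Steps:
g = 49 (g = 7² = 49)
X = 158/131 (X = (-37 - 121)/(-31 - 100) - 1*0 = -158/(-131) + 0 = -158*(-1/131) + 0 = 158/131 + 0 = 158/131 ≈ 1.2061)
X + g*(-467) = 158/131 + 49*(-467) = 158/131 - 22883 = -2997515/131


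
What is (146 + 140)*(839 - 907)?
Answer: -19448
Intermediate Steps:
(146 + 140)*(839 - 907) = 286*(-68) = -19448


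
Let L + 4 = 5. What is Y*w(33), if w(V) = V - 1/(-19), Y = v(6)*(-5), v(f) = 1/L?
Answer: -3140/19 ≈ -165.26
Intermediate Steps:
L = 1 (L = -4 + 5 = 1)
v(f) = 1 (v(f) = 1/1 = 1)
Y = -5 (Y = 1*(-5) = -5)
w(V) = 1/19 + V (w(V) = V - 1*(-1/19) = V + 1/19 = 1/19 + V)
Y*w(33) = -5*(1/19 + 33) = -5*628/19 = -3140/19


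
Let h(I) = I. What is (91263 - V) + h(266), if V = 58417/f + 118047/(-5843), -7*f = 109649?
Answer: 58656051033823/640679107 ≈ 91553.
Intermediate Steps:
f = -109649/7 (f = -1/7*109649 = -109649/7 ≈ -15664.)
V = -15333049220/640679107 (V = 58417/(-109649/7) + 118047/(-5843) = 58417*(-7/109649) + 118047*(-1/5843) = -408919/109649 - 118047/5843 = -15333049220/640679107 ≈ -23.932)
(91263 - V) + h(266) = (91263 - 1*(-15333049220/640679107)) + 266 = (91263 + 15333049220/640679107) + 266 = 58485630391361/640679107 + 266 = 58656051033823/640679107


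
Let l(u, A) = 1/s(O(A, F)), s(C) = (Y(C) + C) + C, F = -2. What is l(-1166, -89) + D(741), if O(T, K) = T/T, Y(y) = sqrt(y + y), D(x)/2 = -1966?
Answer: -3931 - sqrt(2)/2 ≈ -3931.7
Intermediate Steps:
D(x) = -3932 (D(x) = 2*(-1966) = -3932)
Y(y) = sqrt(2)*sqrt(y) (Y(y) = sqrt(2*y) = sqrt(2)*sqrt(y))
O(T, K) = 1
s(C) = 2*C + sqrt(2)*sqrt(C) (s(C) = (sqrt(2)*sqrt(C) + C) + C = (C + sqrt(2)*sqrt(C)) + C = 2*C + sqrt(2)*sqrt(C))
l(u, A) = 1/(2 + sqrt(2)) (l(u, A) = 1/(2*1 + sqrt(2)*sqrt(1)) = 1/(2 + sqrt(2)*1) = 1/(2 + sqrt(2)))
l(-1166, -89) + D(741) = (1 - sqrt(2)/2) - 3932 = -3931 - sqrt(2)/2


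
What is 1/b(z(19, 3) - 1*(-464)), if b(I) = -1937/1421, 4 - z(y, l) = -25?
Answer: -1421/1937 ≈ -0.73361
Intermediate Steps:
z(y, l) = 29 (z(y, l) = 4 - 1*(-25) = 4 + 25 = 29)
b(I) = -1937/1421 (b(I) = -1937*1/1421 = -1937/1421)
1/b(z(19, 3) - 1*(-464)) = 1/(-1937/1421) = -1421/1937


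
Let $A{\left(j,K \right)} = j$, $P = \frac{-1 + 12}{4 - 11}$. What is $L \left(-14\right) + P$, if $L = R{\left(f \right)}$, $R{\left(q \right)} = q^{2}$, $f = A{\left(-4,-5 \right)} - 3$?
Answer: $- \frac{4813}{7} \approx -687.57$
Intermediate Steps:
$P = - \frac{11}{7}$ ($P = \frac{11}{-7} = 11 \left(- \frac{1}{7}\right) = - \frac{11}{7} \approx -1.5714$)
$f = -7$ ($f = -4 - 3 = -7$)
$L = 49$ ($L = \left(-7\right)^{2} = 49$)
$L \left(-14\right) + P = 49 \left(-14\right) - \frac{11}{7} = -686 - \frac{11}{7} = - \frac{4813}{7}$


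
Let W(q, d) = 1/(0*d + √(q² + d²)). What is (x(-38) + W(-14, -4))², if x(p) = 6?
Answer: (636 + √53)²/11236 ≈ 36.829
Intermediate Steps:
W(q, d) = (d² + q²)^(-½) (W(q, d) = 1/(0 + √(d² + q²)) = 1/(√(d² + q²)) = (d² + q²)^(-½))
(x(-38) + W(-14, -4))² = (6 + ((-4)² + (-14)²)^(-½))² = (6 + (16 + 196)^(-½))² = (6 + 212^(-½))² = (6 + √53/106)²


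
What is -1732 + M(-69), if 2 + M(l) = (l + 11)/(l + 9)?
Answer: -51991/30 ≈ -1733.0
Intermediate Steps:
M(l) = -2 + (11 + l)/(9 + l) (M(l) = -2 + (l + 11)/(l + 9) = -2 + (11 + l)/(9 + l))
-1732 + M(-69) = -1732 + (-7 - 1*(-69))/(9 - 69) = -1732 + (-7 + 69)/(-60) = -1732 - 1/60*62 = -1732 - 31/30 = -51991/30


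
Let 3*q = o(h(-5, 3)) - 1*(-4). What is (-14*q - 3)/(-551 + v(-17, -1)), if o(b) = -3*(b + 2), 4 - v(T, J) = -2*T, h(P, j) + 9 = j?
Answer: 233/1743 ≈ 0.13368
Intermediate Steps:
h(P, j) = -9 + j
v(T, J) = 4 + 2*T (v(T, J) = 4 - (-2)*T = 4 + 2*T)
o(b) = -6 - 3*b (o(b) = -3*(2 + b) = -6 - 3*b)
q = 16/3 (q = ((-6 - 3*(-9 + 3)) - 1*(-4))/3 = ((-6 - 3*(-6)) + 4)/3 = ((-6 + 18) + 4)/3 = (12 + 4)/3 = (⅓)*16 = 16/3 ≈ 5.3333)
(-14*q - 3)/(-551 + v(-17, -1)) = (-14*16/3 - 3)/(-551 + (4 + 2*(-17))) = (-224/3 - 3)/(-551 + (4 - 34)) = -233/3/(-551 - 30) = -233/3/(-581) = -1/581*(-233/3) = 233/1743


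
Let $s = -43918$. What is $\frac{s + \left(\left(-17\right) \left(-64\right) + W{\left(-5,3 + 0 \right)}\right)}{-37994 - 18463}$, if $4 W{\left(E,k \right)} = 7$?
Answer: $\frac{171313}{225828} \approx 0.7586$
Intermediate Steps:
$W{\left(E,k \right)} = \frac{7}{4}$ ($W{\left(E,k \right)} = \frac{1}{4} \cdot 7 = \frac{7}{4}$)
$\frac{s + \left(\left(-17\right) \left(-64\right) + W{\left(-5,3 + 0 \right)}\right)}{-37994 - 18463} = \frac{-43918 + \left(\left(-17\right) \left(-64\right) + \frac{7}{4}\right)}{-37994 - 18463} = \frac{-43918 + \left(1088 + \frac{7}{4}\right)}{-56457} = \left(-43918 + \frac{4359}{4}\right) \left(- \frac{1}{56457}\right) = \left(- \frac{171313}{4}\right) \left(- \frac{1}{56457}\right) = \frac{171313}{225828}$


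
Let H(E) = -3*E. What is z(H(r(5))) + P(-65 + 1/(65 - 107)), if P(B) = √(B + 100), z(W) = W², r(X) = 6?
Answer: 324 + √61698/42 ≈ 329.91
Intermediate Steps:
P(B) = √(100 + B)
z(H(r(5))) + P(-65 + 1/(65 - 107)) = (-3*6)² + √(100 + (-65 + 1/(65 - 107))) = (-18)² + √(100 + (-65 + 1/(-42))) = 324 + √(100 + (-65 - 1/42)) = 324 + √(100 - 2731/42) = 324 + √(1469/42) = 324 + √61698/42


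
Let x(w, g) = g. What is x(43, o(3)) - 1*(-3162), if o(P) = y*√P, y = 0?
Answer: 3162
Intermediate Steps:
o(P) = 0 (o(P) = 0*√P = 0)
x(43, o(3)) - 1*(-3162) = 0 - 1*(-3162) = 0 + 3162 = 3162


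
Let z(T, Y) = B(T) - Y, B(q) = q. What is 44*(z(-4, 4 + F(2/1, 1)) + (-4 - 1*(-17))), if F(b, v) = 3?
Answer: 88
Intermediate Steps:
z(T, Y) = T - Y
44*(z(-4, 4 + F(2/1, 1)) + (-4 - 1*(-17))) = 44*((-4 - (4 + 3)) + (-4 - 1*(-17))) = 44*((-4 - 1*7) + (-4 + 17)) = 44*((-4 - 7) + 13) = 44*(-11 + 13) = 44*2 = 88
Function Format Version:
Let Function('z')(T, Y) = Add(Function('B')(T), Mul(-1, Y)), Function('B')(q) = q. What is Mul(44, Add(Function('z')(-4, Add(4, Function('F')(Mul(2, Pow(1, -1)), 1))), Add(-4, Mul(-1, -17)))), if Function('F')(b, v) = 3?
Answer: 88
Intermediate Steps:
Function('z')(T, Y) = Add(T, Mul(-1, Y))
Mul(44, Add(Function('z')(-4, Add(4, Function('F')(Mul(2, Pow(1, -1)), 1))), Add(-4, Mul(-1, -17)))) = Mul(44, Add(Add(-4, Mul(-1, Add(4, 3))), Add(-4, Mul(-1, -17)))) = Mul(44, Add(Add(-4, Mul(-1, 7)), Add(-4, 17))) = Mul(44, Add(Add(-4, -7), 13)) = Mul(44, Add(-11, 13)) = Mul(44, 2) = 88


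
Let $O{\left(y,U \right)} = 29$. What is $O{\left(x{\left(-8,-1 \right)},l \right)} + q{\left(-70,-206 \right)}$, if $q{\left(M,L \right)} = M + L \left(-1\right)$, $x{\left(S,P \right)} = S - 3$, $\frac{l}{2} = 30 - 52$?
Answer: $165$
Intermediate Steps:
$l = -44$ ($l = 2 \left(30 - 52\right) = 2 \left(-22\right) = -44$)
$x{\left(S,P \right)} = -3 + S$ ($x{\left(S,P \right)} = S - 3 = -3 + S$)
$q{\left(M,L \right)} = M - L$
$O{\left(x{\left(-8,-1 \right)},l \right)} + q{\left(-70,-206 \right)} = 29 - -136 = 29 + \left(-70 + 206\right) = 29 + 136 = 165$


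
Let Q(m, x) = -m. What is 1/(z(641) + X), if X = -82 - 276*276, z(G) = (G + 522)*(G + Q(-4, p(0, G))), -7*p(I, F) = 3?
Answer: 1/673877 ≈ 1.4839e-6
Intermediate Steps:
p(I, F) = -3/7 (p(I, F) = -⅐*3 = -3/7)
z(G) = (4 + G)*(522 + G) (z(G) = (G + 522)*(G - 1*(-4)) = (522 + G)*(G + 4) = (522 + G)*(4 + G) = (4 + G)*(522 + G))
X = -76258 (X = -82 - 76176 = -76258)
1/(z(641) + X) = 1/((2088 + 641² + 526*641) - 76258) = 1/((2088 + 410881 + 337166) - 76258) = 1/(750135 - 76258) = 1/673877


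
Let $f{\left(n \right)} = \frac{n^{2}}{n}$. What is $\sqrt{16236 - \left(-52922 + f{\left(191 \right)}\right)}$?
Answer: $3 \sqrt{7663} \approx 262.62$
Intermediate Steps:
$f{\left(n \right)} = n$
$\sqrt{16236 - \left(-52922 + f{\left(191 \right)}\right)} = \sqrt{16236 + \left(52922 - 191\right)} = \sqrt{16236 + 52731} = \sqrt{68967} = 3 \sqrt{7663}$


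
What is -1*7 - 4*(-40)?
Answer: 153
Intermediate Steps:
-1*7 - 4*(-40) = -7 + 160 = 153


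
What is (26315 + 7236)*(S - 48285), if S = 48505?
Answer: 7381220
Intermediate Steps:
(26315 + 7236)*(S - 48285) = (26315 + 7236)*(48505 - 48285) = 33551*220 = 7381220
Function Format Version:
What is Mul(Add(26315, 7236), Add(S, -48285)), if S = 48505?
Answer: 7381220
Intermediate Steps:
Mul(Add(26315, 7236), Add(S, -48285)) = Mul(Add(26315, 7236), Add(48505, -48285)) = Mul(33551, 220) = 7381220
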